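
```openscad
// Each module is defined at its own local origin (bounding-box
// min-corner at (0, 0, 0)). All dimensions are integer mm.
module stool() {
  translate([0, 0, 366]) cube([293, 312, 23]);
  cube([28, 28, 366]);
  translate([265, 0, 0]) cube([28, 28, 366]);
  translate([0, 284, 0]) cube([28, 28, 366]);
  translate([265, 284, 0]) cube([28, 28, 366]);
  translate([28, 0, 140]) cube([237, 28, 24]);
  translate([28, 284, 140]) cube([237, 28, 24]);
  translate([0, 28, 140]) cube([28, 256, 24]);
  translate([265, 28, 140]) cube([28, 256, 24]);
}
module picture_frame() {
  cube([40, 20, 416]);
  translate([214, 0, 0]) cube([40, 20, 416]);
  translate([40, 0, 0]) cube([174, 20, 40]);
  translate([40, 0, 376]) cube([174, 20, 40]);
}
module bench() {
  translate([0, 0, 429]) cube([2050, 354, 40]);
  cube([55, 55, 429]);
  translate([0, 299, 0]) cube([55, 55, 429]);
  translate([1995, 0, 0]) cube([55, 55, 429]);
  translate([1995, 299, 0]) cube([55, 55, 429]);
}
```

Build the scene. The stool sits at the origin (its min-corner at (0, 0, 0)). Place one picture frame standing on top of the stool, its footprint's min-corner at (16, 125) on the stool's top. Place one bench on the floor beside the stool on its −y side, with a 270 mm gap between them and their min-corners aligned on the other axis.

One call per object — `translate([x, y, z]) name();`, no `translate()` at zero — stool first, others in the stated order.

stool();
translate([16, 125, 389]) picture_frame();
translate([0, -624, 0]) bench();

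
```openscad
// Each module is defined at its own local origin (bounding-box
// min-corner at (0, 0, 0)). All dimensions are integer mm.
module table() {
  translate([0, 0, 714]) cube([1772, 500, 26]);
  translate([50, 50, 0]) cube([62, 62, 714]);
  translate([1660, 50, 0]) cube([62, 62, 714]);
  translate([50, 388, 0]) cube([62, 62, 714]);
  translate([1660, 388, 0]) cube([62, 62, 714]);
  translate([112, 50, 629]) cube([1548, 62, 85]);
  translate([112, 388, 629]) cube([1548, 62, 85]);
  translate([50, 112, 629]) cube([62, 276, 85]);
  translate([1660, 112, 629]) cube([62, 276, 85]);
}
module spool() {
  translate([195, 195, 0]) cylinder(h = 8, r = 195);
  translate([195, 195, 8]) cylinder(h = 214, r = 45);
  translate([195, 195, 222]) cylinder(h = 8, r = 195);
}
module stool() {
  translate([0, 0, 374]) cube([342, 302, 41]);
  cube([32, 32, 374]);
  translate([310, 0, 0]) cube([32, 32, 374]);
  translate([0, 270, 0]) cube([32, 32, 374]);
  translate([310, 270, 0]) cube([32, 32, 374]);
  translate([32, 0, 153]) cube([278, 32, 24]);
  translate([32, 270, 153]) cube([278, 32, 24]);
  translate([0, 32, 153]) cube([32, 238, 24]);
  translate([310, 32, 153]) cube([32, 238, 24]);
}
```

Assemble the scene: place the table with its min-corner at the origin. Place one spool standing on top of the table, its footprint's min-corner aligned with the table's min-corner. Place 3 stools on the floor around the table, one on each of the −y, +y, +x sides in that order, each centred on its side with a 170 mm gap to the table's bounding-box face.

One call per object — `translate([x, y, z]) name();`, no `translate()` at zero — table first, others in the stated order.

table();
translate([0, 0, 740]) spool();
translate([715, -472, 0]) stool();
translate([715, 670, 0]) stool();
translate([1942, 99, 0]) stool();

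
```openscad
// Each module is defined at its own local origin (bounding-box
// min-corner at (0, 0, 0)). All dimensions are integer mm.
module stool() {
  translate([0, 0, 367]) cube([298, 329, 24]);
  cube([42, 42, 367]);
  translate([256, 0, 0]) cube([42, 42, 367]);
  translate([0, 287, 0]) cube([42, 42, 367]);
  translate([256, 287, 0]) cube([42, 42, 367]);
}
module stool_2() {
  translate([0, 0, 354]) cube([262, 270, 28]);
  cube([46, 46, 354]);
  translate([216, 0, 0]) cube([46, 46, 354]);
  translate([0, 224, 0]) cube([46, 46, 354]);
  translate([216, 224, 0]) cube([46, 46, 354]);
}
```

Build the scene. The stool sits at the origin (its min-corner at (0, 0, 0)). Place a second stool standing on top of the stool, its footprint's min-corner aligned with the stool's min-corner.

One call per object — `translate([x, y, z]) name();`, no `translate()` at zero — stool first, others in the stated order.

stool();
translate([0, 0, 391]) stool_2();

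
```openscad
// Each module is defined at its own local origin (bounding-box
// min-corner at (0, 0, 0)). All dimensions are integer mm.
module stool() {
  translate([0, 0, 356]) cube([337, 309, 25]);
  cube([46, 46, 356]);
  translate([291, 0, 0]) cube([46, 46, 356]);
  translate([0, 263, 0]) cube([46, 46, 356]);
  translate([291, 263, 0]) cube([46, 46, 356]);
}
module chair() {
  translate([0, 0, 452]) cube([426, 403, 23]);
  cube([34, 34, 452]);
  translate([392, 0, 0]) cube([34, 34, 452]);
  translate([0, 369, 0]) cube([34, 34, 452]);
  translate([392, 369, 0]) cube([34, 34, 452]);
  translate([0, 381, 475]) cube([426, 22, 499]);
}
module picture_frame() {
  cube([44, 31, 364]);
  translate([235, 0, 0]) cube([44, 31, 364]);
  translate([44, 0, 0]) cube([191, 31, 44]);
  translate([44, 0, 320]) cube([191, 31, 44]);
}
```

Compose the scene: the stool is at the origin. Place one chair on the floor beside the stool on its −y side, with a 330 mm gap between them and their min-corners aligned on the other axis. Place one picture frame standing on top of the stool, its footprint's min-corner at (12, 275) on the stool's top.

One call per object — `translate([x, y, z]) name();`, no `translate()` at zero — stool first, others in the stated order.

stool();
translate([0, -733, 0]) chair();
translate([12, 275, 381]) picture_frame();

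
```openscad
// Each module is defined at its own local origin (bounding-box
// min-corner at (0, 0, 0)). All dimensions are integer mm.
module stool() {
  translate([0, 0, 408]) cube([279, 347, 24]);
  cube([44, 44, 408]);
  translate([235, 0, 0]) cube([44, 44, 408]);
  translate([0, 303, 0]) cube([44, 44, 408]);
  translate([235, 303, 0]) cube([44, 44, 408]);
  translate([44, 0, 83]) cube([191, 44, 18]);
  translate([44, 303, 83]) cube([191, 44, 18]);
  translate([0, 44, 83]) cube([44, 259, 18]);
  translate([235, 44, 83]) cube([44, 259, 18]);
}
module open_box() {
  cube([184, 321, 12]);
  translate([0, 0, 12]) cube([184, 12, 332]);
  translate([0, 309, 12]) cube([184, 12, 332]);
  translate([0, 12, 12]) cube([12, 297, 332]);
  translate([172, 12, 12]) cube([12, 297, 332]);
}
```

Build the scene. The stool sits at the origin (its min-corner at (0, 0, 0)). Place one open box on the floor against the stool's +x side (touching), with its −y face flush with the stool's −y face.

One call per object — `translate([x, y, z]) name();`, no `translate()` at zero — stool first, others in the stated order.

stool();
translate([279, 0, 0]) open_box();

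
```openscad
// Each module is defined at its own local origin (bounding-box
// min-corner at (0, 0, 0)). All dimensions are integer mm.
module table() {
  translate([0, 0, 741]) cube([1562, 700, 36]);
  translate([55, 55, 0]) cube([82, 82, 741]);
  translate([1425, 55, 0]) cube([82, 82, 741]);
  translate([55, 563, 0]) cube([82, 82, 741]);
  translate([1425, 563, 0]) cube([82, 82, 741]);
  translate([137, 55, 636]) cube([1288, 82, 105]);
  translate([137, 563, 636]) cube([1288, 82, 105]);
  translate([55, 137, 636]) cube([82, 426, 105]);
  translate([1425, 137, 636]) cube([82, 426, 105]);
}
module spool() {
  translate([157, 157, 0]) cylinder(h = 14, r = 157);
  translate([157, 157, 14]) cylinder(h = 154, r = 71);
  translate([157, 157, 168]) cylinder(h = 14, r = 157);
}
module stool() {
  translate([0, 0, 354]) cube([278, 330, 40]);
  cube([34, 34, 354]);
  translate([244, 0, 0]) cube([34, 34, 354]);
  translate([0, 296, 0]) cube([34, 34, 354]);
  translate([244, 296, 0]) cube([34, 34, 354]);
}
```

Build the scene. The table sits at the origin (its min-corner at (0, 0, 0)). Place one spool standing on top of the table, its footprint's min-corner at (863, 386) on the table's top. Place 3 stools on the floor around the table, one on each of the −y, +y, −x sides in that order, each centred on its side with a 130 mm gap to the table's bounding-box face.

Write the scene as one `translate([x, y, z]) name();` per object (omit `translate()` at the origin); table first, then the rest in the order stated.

table();
translate([863, 386, 777]) spool();
translate([642, -460, 0]) stool();
translate([642, 830, 0]) stool();
translate([-408, 185, 0]) stool();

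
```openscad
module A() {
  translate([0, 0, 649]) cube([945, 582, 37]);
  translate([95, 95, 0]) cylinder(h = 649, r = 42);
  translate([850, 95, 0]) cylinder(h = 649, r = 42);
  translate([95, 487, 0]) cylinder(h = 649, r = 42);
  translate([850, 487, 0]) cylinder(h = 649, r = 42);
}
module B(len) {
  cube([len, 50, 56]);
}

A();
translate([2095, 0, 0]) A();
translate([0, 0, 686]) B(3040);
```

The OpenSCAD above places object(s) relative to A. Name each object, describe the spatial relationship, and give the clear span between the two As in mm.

Second table starts at x = 2095; first ends at x = 945; clear span = 2095 − 945 = 1150 mm.

A is a table. B is a beam. A beam spans the tops of two tables. The clear span between the two tables is 1150 mm.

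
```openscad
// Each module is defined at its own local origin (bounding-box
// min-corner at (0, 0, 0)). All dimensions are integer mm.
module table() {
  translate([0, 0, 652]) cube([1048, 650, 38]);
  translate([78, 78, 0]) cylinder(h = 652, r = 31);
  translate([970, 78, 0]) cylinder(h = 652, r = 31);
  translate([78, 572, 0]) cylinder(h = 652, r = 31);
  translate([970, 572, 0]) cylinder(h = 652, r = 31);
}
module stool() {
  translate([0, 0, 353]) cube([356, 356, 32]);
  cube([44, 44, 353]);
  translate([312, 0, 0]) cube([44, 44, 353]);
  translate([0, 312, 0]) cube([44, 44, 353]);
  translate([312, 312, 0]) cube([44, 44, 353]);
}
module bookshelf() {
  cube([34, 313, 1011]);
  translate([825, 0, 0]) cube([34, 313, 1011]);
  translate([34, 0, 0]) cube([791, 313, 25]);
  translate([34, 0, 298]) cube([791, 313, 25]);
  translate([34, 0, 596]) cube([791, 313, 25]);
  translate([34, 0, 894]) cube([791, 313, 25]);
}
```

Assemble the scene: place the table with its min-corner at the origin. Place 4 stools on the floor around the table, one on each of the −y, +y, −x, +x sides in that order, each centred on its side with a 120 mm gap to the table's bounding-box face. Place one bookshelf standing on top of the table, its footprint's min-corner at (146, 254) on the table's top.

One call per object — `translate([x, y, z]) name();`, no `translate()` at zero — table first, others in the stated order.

table();
translate([346, -476, 0]) stool();
translate([346, 770, 0]) stool();
translate([-476, 147, 0]) stool();
translate([1168, 147, 0]) stool();
translate([146, 254, 690]) bookshelf();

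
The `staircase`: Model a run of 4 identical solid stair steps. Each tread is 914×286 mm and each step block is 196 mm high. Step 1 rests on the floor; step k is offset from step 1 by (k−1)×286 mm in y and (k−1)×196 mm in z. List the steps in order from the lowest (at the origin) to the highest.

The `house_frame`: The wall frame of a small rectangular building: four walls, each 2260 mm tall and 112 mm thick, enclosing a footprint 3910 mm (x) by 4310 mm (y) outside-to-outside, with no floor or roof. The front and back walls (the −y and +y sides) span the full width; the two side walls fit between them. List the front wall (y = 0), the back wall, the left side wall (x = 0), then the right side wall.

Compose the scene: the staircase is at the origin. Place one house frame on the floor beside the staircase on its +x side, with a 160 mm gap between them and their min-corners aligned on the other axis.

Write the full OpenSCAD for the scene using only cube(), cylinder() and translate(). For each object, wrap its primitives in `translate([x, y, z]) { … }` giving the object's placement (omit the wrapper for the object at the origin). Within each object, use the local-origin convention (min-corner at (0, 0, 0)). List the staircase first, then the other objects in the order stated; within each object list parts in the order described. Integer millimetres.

cube([914, 286, 196]);
translate([0, 286, 196]) cube([914, 286, 196]);
translate([0, 572, 392]) cube([914, 286, 196]);
translate([0, 858, 588]) cube([914, 286, 196]);
translate([1074, 0, 0]) {
  cube([3910, 112, 2260]);
  translate([0, 4198, 0]) cube([3910, 112, 2260]);
  translate([0, 112, 0]) cube([112, 4086, 2260]);
  translate([3798, 112, 0]) cube([112, 4086, 2260]);
}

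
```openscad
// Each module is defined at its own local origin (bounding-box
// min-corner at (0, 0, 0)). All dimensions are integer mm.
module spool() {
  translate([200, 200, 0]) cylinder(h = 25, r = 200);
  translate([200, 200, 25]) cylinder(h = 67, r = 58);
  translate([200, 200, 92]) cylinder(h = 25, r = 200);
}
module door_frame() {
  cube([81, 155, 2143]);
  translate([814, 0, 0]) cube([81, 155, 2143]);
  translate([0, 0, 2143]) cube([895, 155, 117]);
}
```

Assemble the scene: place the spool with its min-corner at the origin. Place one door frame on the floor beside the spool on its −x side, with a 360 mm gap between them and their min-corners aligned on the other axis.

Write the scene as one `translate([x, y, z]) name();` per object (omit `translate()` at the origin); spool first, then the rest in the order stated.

spool();
translate([-1255, 0, 0]) door_frame();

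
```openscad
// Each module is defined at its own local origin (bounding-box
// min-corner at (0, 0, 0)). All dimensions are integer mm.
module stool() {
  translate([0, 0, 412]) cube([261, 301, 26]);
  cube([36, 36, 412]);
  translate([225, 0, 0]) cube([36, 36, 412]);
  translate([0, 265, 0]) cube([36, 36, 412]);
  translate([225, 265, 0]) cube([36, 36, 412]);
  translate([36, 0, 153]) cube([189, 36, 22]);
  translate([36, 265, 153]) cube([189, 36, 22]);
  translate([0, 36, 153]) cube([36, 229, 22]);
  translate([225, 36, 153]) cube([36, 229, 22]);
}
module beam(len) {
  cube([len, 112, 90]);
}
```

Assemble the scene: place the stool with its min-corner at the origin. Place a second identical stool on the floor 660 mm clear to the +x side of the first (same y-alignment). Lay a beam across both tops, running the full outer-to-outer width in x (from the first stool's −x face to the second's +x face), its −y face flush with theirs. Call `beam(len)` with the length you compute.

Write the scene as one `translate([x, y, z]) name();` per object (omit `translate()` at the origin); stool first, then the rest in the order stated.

stool();
translate([921, 0, 0]) stool();
translate([0, 0, 438]) beam(1182);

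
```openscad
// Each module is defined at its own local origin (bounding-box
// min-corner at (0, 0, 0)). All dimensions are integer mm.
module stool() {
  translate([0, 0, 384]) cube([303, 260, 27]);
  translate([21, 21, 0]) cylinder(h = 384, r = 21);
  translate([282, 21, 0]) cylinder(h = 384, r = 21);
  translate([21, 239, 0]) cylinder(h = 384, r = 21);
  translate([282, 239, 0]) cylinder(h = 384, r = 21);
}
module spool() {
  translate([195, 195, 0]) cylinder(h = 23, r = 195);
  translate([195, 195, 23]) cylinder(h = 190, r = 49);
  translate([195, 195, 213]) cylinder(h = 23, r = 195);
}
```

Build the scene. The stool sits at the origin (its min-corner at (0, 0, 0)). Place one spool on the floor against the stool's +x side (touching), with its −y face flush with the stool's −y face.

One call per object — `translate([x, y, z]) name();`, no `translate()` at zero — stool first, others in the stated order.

stool();
translate([303, 0, 0]) spool();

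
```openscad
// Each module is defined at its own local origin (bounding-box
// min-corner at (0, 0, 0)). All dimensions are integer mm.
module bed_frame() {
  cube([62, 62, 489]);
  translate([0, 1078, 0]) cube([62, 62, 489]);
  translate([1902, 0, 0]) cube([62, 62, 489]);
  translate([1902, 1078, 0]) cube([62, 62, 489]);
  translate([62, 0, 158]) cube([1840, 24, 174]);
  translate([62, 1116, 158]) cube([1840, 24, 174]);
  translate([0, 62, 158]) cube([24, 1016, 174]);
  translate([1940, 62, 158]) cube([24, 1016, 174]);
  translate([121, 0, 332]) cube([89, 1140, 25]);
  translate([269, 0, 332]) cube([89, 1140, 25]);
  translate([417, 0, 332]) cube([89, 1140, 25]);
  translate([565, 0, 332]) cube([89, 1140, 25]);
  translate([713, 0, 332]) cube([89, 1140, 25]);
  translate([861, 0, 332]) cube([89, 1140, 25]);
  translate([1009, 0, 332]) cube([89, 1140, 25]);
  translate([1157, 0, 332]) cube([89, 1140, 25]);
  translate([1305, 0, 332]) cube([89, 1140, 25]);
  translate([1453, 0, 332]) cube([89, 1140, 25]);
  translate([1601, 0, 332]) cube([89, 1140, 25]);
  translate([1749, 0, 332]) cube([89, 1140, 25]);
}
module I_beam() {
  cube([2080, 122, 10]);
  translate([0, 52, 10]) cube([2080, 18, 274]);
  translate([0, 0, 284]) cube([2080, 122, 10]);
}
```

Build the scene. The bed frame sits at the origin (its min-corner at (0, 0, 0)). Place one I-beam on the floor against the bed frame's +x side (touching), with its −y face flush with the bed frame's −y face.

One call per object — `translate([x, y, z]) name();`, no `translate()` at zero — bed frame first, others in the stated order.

bed_frame();
translate([1964, 0, 0]) I_beam();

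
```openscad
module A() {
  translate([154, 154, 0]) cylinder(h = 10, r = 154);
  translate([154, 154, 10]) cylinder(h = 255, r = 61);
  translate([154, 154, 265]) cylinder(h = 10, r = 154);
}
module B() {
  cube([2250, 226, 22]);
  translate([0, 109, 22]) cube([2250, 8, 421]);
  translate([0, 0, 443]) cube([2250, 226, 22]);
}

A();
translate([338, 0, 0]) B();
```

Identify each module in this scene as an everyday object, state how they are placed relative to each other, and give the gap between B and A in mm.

The I-beam's nearest face is 30 mm from the spool's +x face.

A is a spool. B is an I-beam. The I-beam is on the floor beside the spool on its +x side. The gap between the I-beam and the spool is 30 mm.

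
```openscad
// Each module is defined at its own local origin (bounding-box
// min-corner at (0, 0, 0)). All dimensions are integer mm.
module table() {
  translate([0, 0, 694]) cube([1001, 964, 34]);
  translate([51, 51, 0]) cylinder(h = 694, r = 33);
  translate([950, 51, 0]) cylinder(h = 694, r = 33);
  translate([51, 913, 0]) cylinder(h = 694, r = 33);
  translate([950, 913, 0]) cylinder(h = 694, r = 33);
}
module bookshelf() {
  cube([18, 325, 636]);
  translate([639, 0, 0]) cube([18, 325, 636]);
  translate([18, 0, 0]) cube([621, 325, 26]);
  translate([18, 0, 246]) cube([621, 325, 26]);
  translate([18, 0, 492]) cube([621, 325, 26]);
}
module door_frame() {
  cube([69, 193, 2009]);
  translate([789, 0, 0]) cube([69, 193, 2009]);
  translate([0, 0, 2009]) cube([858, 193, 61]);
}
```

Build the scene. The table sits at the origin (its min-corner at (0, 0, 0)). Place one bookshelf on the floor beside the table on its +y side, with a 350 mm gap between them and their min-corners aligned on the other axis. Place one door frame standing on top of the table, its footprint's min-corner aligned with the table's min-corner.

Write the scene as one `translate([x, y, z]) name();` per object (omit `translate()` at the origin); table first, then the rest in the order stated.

table();
translate([0, 1314, 0]) bookshelf();
translate([0, 0, 728]) door_frame();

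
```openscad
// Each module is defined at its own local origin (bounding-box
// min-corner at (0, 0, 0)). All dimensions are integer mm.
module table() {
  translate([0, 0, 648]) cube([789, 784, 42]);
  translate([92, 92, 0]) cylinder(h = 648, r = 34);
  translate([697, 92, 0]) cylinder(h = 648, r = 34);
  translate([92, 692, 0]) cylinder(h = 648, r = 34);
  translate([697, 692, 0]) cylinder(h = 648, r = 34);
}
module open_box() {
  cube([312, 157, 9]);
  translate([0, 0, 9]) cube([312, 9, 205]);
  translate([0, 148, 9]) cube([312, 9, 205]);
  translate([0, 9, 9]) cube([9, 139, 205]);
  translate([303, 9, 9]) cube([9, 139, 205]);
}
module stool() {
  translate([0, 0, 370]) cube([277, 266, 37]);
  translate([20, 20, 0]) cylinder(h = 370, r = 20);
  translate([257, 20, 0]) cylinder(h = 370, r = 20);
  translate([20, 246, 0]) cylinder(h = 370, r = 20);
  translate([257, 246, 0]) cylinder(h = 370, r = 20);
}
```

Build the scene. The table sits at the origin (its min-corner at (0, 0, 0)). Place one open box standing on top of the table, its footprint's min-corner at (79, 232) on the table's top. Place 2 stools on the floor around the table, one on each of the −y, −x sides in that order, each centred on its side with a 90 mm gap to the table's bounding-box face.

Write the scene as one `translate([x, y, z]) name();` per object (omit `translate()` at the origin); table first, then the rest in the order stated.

table();
translate([79, 232, 690]) open_box();
translate([256, -356, 0]) stool();
translate([-367, 259, 0]) stool();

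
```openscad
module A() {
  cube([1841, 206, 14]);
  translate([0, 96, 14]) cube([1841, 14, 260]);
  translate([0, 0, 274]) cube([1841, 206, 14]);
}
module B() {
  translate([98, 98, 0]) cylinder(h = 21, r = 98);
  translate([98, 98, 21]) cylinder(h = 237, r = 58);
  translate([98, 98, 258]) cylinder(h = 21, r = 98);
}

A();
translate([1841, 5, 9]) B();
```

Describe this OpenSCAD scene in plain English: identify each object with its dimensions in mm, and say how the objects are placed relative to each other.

A is an I-beam lying along x, 1841 mm long. Overall section height 288 mm. Two flanges 206 mm wide (y) and 14 mm thick, one on the floor and one at the top; a web 14 mm thick runs between them, centred on the flange width.

B is a spool: two coaxial disc flanges of radius 98 mm and thickness 21 mm, joined by a core cylinder of radius 58 mm and height 237 mm. The lower flange rests on z = 0 and the three cylinders share a vertical axis.

The spool is beside the I-beam with their tops flush at z = 288.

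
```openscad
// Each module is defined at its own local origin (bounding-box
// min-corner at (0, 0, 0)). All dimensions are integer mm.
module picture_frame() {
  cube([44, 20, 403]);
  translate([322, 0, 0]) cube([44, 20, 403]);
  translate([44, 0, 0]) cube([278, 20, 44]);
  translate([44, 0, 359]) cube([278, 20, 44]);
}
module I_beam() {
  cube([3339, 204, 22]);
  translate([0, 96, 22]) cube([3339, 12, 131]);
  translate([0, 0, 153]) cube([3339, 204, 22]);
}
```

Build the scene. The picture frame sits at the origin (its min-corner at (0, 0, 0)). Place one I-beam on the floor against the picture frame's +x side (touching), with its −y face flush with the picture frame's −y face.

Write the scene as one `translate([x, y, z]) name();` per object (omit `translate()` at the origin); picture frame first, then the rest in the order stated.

picture_frame();
translate([366, 0, 0]) I_beam();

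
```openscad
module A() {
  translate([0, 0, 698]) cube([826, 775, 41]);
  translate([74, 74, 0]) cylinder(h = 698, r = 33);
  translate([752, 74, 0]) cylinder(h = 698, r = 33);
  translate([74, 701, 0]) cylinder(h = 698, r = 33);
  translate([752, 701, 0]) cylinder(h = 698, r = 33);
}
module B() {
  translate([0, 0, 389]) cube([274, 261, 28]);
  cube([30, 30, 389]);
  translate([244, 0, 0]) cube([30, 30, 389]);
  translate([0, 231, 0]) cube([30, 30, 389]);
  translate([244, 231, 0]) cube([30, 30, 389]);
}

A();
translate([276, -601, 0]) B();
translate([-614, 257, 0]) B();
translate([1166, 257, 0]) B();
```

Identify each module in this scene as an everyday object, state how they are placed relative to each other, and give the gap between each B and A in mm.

Each stool's nearest face is 340 mm from the table's bounding box.

A is a table. B is a stool. Three stools sit around the table at the −y, −x, +x sides. The gap between each stool and the table is 340 mm.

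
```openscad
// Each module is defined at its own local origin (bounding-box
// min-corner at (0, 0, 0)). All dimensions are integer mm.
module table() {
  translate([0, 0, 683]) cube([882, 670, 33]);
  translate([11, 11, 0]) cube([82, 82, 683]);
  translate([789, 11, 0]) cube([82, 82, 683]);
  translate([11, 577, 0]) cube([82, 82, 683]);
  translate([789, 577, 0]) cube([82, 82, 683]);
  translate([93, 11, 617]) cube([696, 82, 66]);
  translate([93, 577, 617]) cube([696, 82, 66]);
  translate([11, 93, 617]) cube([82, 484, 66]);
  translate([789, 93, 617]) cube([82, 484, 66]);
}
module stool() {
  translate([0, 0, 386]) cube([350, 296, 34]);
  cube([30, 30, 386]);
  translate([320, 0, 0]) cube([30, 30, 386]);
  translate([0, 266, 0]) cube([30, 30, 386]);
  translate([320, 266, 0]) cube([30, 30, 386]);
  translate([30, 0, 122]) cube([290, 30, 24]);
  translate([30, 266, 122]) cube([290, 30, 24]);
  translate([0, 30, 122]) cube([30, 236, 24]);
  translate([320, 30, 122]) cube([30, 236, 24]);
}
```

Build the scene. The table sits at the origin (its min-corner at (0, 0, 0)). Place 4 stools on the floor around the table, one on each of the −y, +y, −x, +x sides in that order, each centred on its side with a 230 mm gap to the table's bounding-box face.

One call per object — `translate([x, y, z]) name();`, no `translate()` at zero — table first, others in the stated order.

table();
translate([266, -526, 0]) stool();
translate([266, 900, 0]) stool();
translate([-580, 187, 0]) stool();
translate([1112, 187, 0]) stool();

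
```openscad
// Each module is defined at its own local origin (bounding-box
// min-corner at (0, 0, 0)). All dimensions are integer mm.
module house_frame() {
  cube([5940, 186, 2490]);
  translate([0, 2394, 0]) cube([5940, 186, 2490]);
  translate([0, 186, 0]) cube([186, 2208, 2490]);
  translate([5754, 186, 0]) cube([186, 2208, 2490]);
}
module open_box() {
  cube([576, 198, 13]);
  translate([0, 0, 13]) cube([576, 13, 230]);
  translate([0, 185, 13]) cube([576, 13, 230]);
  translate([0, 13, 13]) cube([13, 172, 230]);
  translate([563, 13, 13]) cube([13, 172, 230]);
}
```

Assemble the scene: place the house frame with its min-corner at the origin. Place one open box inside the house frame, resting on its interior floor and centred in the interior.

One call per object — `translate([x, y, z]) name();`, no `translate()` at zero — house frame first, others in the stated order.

house_frame();
translate([2682, 1191, 0]) open_box();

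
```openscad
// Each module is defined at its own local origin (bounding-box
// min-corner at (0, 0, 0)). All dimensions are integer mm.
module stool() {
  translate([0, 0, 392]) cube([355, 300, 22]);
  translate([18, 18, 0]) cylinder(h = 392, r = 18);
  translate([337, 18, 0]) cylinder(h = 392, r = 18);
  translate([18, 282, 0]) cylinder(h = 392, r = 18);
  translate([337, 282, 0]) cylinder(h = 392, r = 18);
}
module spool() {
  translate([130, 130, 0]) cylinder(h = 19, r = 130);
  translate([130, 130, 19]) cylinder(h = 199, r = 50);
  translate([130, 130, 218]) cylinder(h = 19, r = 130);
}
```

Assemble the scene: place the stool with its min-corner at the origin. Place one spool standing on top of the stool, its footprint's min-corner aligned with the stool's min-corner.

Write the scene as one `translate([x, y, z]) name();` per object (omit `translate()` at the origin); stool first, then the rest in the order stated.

stool();
translate([0, 0, 414]) spool();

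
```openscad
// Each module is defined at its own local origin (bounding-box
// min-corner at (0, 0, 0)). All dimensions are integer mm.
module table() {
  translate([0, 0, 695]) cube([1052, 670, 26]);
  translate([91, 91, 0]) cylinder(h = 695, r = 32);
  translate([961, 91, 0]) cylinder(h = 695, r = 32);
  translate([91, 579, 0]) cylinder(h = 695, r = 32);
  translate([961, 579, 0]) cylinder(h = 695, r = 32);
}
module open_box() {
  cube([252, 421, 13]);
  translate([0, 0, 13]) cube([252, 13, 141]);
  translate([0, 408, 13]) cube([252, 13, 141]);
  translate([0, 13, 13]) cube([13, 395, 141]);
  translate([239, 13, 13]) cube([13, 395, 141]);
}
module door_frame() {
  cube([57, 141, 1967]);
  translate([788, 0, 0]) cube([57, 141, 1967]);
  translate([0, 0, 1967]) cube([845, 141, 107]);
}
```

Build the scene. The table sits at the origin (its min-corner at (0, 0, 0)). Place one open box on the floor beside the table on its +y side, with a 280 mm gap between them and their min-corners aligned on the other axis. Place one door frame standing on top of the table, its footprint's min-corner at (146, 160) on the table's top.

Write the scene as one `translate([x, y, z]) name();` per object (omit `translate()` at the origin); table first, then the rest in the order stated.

table();
translate([0, 950, 0]) open_box();
translate([146, 160, 721]) door_frame();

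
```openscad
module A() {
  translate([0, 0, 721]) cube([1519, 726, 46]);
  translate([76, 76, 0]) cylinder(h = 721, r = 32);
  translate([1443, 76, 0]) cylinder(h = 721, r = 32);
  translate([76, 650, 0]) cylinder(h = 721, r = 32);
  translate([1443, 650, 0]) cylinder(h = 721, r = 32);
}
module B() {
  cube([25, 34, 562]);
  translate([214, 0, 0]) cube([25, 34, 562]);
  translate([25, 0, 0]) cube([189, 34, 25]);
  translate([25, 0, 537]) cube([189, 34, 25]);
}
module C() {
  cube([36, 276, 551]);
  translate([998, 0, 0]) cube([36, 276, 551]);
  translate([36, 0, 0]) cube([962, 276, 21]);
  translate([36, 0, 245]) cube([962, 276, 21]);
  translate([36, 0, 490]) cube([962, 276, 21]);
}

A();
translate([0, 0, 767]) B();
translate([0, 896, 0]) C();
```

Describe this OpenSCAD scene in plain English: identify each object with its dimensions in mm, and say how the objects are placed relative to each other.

A is a table: top 1519 mm (x) × 726 mm (y), 46 mm thick, upper face at z = 767 mm, on four round legs of 64 mm diameter, each leg's bounding box inset 44 mm from the nearest pair of top edges, running from z = 0 to the bottom of the top.

B is a picture frame with a 189×512 mm rectangular opening (x by z) and a uniform 25 mm border on every side. Frame depth is 34 mm along y. It is built from two vertical stiles running the full outside height and two horizontal rails spanning the gap between the stiles.

C is a bookshelf 1034 mm wide overall, 276 mm deep and 551 mm tall. The two sides are 36 mm thick vertical panels. 3 horizontal shelves of 21 mm thickness span between the inner faces of the sides; the lowest shelf sits on the floor and shelves are stacked with a clear vertical gap of 224 mm between each pair.

The picture frame is on top of the table. The bookshelf is on the floor beside the table on its +y side.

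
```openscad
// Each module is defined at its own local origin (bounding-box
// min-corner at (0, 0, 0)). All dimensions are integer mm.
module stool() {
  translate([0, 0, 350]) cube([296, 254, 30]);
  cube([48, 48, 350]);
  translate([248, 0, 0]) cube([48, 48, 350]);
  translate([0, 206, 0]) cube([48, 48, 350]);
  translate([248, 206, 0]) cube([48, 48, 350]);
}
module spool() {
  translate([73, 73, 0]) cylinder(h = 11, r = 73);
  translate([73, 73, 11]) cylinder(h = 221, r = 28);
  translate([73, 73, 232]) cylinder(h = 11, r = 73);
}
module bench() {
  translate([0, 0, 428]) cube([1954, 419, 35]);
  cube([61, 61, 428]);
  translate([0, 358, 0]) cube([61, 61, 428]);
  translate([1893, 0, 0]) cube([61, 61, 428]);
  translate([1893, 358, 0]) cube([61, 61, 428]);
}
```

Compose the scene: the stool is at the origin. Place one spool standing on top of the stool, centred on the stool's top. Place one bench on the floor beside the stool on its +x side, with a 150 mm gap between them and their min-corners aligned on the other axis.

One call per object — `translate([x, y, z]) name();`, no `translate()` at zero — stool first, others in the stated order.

stool();
translate([75, 54, 380]) spool();
translate([446, 0, 0]) bench();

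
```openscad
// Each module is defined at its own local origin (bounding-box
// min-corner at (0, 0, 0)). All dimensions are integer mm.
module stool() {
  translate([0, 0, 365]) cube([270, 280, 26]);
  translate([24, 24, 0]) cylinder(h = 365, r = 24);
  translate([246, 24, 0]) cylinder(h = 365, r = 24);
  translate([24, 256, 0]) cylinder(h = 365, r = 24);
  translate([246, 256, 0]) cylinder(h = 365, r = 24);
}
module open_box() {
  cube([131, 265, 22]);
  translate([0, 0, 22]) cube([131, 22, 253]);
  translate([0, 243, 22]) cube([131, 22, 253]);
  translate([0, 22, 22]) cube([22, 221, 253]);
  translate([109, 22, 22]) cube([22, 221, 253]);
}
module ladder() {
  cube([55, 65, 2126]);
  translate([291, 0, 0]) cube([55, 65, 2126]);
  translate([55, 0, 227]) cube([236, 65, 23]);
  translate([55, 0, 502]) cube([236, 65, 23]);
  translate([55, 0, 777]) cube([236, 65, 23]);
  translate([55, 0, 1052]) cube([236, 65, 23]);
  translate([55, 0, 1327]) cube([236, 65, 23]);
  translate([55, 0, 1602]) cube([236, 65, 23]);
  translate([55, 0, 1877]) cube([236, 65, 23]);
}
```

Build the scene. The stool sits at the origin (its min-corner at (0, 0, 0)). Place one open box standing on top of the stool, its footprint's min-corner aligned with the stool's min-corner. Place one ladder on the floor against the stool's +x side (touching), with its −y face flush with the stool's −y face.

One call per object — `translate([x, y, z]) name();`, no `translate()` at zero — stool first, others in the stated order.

stool();
translate([0, 0, 391]) open_box();
translate([270, 0, 0]) ladder();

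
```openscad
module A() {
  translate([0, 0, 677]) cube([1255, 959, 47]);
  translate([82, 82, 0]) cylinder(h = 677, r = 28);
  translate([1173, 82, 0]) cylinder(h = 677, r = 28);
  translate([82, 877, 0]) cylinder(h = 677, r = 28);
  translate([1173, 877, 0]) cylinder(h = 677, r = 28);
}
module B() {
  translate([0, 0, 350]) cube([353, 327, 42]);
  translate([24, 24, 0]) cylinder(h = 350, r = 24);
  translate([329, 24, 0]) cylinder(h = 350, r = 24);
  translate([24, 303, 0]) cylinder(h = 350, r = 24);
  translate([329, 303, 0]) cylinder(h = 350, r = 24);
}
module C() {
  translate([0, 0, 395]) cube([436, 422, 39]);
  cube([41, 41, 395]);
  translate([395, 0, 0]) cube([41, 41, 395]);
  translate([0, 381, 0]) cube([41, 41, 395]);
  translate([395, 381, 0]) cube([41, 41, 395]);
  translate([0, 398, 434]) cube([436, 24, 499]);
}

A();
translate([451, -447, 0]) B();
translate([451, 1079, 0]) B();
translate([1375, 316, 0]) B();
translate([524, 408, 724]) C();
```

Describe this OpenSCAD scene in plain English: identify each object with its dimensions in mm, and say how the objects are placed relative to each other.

A is a table with a 1255×959 mm rectangular top, 47 mm thick, top surface at z = 724 mm, supported by four round legs of 56 mm diameter, each leg's bounding box inset 54 mm from the nearest pair of top edges, running from the floor.

B is a four-legged stool. The seat is a 353×327×42 mm slab whose top surface is at z = 392 mm; four round legs, each 48 mm in diameter, run from the floor (z = 0) to the underside of the seat, each leg's axis is inset half a diameter from the nearest pair of seat edges (so the leg's bounding box is flush with the corner).

C is a chair. The seat is a 436×422×39 mm slab with its top at z = 434 mm, on four 41×41 mm corner legs (flush with the seat edges, standing on z = 0). A flat backrest 24 mm thick, 499 mm tall, spans the full seat width and rises from the seat top along its +y edge, rear face flush with the rear of the seat.

Three stools sit around the table at the −y, +y, +x sides. The chair is on top of the table.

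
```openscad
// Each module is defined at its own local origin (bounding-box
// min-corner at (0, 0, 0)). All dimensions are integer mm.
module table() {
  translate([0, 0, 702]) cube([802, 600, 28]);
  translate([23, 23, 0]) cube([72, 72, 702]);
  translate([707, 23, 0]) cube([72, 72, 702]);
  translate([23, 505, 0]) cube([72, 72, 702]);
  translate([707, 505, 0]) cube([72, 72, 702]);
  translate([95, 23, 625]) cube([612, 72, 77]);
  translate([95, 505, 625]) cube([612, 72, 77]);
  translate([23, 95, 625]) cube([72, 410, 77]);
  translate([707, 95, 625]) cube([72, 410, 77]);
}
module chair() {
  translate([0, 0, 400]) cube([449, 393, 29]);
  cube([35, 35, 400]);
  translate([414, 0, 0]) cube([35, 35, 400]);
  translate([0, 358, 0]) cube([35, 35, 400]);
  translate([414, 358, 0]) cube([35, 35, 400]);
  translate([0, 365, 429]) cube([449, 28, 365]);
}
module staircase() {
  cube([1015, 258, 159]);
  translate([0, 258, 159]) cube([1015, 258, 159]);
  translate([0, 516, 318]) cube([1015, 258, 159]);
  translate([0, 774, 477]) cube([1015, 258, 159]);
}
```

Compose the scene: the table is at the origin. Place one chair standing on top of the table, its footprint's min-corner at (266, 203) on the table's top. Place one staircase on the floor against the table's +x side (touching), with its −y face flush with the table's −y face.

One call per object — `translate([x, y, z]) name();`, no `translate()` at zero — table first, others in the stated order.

table();
translate([266, 203, 730]) chair();
translate([802, 0, 0]) staircase();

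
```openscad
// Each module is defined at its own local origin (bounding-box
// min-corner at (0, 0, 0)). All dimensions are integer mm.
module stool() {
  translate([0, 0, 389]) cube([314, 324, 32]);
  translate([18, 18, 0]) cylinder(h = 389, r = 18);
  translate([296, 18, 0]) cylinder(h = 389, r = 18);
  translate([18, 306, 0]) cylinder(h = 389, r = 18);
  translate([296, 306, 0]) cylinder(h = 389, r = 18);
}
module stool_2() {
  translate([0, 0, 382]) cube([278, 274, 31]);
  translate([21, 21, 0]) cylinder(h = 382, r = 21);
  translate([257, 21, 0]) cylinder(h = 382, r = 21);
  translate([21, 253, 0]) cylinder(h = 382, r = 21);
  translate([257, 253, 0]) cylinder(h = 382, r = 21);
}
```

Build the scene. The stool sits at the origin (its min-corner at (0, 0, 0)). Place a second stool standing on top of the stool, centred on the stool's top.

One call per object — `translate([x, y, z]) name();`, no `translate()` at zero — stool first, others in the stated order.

stool();
translate([18, 25, 421]) stool_2();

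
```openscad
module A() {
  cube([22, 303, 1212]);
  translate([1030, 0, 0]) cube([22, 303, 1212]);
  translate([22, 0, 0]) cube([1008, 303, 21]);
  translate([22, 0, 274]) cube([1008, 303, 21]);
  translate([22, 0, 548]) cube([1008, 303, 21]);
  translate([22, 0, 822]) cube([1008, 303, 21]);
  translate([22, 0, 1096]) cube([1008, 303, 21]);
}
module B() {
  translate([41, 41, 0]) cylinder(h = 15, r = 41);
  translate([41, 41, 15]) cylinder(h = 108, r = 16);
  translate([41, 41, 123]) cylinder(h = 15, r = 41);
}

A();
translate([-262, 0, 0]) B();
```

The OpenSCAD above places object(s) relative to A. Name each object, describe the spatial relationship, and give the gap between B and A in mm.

The spool's nearest face is 180 mm from the bookshelf's −x face.

A is a bookshelf. B is a spool. The spool is on the floor beside the bookshelf on its −x side. The gap between the spool and the bookshelf is 180 mm.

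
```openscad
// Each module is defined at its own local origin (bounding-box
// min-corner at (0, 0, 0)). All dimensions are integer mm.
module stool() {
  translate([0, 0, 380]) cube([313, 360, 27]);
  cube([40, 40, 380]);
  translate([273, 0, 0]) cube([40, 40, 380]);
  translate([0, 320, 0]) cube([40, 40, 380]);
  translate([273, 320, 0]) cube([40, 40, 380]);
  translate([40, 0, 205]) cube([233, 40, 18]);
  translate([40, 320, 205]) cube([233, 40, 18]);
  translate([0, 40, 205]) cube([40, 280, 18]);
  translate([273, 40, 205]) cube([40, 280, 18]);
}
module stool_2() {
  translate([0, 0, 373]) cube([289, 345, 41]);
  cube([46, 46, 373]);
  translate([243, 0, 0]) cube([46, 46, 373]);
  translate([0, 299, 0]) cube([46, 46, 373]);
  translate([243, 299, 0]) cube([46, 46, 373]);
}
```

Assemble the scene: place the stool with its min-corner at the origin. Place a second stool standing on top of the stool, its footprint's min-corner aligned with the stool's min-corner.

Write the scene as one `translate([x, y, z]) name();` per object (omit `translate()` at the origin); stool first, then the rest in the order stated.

stool();
translate([0, 0, 407]) stool_2();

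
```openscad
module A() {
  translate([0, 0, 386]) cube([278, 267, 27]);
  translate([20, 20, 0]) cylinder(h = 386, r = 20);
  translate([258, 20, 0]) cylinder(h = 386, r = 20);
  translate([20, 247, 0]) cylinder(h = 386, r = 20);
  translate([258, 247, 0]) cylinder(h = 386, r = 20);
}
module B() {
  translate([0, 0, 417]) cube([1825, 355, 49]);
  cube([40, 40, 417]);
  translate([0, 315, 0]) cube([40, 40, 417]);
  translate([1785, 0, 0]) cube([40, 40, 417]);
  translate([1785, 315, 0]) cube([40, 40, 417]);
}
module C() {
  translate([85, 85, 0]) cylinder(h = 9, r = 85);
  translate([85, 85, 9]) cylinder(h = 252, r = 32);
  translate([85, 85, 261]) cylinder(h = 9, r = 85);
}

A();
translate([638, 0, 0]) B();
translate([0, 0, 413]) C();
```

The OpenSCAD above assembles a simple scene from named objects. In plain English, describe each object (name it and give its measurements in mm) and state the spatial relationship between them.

A is a four-legged stool. The seat is 278×267 mm, 27 mm thick, top at z = 413 mm. It stands on four round legs, each 40 mm in diameter, from z = 0 to the seat underside, each leg's axis is inset half a diameter from the nearest pair of seat edges (so the leg's bounding box is flush with the corner).

B is a long wooden bench with a 1825 mm (x) × 355 mm (y) seat, 49 mm thick, its top surface 466 mm above the floor. Four 40 mm square legs at the seat corners, flush with the edges, run from z = 0 to the seat underside.

C is a spool: two coaxial disc flanges of radius 85 mm and thickness 9 mm, joined by a core cylinder of radius 32 mm and height 252 mm. The lower flange rests on z = 0 and the three cylinders share a vertical axis.

The bench is on the floor beside the stool on its +x side. The spool is on top of the stool.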